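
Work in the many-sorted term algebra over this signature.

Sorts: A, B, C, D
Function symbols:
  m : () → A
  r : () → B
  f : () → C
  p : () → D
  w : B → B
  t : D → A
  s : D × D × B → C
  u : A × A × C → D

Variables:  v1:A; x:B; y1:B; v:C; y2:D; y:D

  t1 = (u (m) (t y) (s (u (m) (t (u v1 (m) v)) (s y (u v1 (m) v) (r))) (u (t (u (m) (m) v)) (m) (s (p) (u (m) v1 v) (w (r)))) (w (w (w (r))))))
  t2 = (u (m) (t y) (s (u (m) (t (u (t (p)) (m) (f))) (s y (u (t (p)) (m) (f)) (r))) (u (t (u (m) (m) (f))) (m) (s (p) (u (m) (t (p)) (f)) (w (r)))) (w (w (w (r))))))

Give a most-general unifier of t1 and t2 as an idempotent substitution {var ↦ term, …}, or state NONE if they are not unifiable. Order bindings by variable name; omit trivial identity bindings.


{v ↦ (f), v1 ↦ (t (p))}


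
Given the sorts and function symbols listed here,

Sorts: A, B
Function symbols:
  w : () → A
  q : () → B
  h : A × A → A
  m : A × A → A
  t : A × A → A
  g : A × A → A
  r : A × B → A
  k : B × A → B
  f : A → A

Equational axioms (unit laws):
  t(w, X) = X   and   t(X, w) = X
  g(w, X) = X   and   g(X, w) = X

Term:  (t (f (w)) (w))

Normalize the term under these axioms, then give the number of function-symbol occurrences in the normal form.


size = 2

1. (t (f (w)) (w))  →  (f (w))
normal form: (f (w))


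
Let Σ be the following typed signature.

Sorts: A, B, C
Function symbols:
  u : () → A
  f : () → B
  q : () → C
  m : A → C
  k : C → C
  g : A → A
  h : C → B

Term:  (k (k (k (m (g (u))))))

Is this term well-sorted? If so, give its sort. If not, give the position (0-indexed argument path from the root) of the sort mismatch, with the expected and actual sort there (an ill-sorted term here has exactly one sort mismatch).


well-sorted; sort = C

          (u) : A
        (g (u)) : A
      (m (g (u))) : C
    (k (m (g (u)))) : C
  (k (k (m (g (u))))) : C
(k (k (k (m (g (u)))))) : C


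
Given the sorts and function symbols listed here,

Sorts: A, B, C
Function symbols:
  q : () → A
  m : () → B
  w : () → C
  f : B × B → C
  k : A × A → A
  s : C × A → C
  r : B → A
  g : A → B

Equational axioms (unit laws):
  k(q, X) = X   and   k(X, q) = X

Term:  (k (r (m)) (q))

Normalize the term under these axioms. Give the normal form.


1. (k (r (m)) (q))  →  (r (m))

normal form = (r (m))


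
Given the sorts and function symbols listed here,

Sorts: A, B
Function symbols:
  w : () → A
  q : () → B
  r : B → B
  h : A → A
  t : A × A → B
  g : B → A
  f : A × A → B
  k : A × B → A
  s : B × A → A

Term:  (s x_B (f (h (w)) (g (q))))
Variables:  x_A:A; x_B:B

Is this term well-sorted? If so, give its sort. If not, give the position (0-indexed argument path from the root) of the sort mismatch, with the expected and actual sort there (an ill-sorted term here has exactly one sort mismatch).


ill-sorted at position [1]: expected A, got B

  x_B : B
      (w) : A
    (h (w)) : A
      (q) : B
    (g (q)) : A
  (f (h (w)) (g (q))) : B
(s x_B (f (h (w)) (g (q)))) : ✗ arg 1 at [1] has sort B, expected A


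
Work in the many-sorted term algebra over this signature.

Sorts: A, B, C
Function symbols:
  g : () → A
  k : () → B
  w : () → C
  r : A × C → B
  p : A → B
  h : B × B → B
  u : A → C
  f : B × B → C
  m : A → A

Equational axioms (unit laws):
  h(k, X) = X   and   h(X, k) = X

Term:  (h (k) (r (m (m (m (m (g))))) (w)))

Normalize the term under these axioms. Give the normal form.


normal form = (r (m (m (m (m (g))))) (w))

1. (h (k) (r (m (m (m (m (g))))) (w)))  →  (r (m (m (m (m (g))))) (w))


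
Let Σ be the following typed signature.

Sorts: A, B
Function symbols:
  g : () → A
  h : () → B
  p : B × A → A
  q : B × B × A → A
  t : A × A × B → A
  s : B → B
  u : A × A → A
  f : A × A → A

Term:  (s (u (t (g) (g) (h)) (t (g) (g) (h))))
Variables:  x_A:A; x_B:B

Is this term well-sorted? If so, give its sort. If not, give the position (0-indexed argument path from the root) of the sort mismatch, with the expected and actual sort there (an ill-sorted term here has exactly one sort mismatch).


ill-sorted at position [0]: expected B, got A

      (g) : A
      (g) : A
      (h) : B
    (t (g) (g) (h)) : A
      (g) : A
      (g) : A
      (h) : B
    (t (g) (g) (h)) : A
  (u (t (g) (g) (h)) (t (g) (g) (h))) : A
(s (u (t (g) (g) (h)) (t (g) (g) (h)))) : ✗ arg 0 at [0] has sort A, expected B


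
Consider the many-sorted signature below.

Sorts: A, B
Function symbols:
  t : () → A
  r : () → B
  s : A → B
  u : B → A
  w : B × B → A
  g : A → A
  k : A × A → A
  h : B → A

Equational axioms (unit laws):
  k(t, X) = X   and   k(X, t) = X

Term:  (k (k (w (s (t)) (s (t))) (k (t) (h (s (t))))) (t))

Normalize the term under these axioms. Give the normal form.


1. (k (k (w (s (t)) (s (t))) (k (t) (h (s (t))))) (t))  →  (k (w (s (t)) (s (t))) (k (t) (h (s (t)))))
2. (k (w (s (t)) (s (t))) (k (t) (h (s (t)))))  →  (k (w (s (t)) (s (t))) (h (s (t))))

normal form = (k (w (s (t)) (s (t))) (h (s (t))))


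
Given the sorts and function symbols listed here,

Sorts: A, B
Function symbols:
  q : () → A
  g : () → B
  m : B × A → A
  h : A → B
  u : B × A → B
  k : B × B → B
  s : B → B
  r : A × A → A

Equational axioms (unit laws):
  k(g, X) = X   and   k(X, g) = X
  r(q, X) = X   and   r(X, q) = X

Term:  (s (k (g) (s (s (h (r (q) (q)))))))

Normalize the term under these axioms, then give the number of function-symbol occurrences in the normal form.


size = 5

1. (s (k (g) (s (s (h (r (q) (q)))))))  →  (s (s (s (h (r (q) (q))))))
2. (s (s (s (h (r (q) (q))))))  →  (s (s (s (h (q)))))
normal form: (s (s (s (h (q)))))


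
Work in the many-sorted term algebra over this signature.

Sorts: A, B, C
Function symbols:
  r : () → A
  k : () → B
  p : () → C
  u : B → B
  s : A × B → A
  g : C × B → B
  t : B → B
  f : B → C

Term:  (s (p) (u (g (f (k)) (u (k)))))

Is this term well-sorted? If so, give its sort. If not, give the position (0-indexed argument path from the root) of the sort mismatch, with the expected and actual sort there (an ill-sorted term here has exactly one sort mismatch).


  (p) : C
        (k) : B
      (f (k)) : C
        (k) : B
      (u (k)) : B
    (g (f (k)) (u (k))) : B
  (u (g (f (k)) (u (k)))) : B
(s (p) (u (g (f (k)) (u (k))))) : ✗ arg 0 at [0] has sort C, expected A

ill-sorted at position [0]: expected A, got C


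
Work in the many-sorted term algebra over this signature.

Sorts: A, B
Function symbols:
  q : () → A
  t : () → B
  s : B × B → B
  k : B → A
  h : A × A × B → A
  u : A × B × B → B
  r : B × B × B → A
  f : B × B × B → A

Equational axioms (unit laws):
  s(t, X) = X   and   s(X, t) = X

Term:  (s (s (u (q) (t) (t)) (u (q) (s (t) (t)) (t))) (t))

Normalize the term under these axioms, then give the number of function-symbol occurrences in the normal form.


1. (s (s (u (q) (t) (t)) (u (q) (s (t) (t)) (t))) (t))  →  (s (u (q) (t) (t)) (u (q) (s (t) (t)) (t)))
2. (s (u (q) (t) (t)) (u (q) (s (t) (t)) (t)))  →  (s (u (q) (t) (t)) (u (q) (t) (t)))
normal form: (s (u (q) (t) (t)) (u (q) (t) (t)))

size = 9


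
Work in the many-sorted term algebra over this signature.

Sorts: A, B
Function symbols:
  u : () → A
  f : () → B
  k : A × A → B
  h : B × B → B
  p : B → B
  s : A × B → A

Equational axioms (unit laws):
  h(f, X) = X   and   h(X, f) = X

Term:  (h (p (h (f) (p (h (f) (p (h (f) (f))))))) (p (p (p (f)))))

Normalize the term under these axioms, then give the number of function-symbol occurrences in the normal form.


size = 9

1. (h (p (h (f) (p (h (f) (p (h (f) (f))))))) (p (p (p (f)))))  →  (h (p (p (h (f) (p (h (f) (f)))))) (p (p (p (f)))))
2. (h (p (p (h (f) (p (h (f) (f)))))) (p (p (p (f)))))  →  (h (p (p (p (h (f) (f))))) (p (p (p (f)))))
3. (h (p (p (p (h (f) (f))))) (p (p (p (f)))))  →  (h (p (p (p (f)))) (p (p (p (f)))))
normal form: (h (p (p (p (f)))) (p (p (p (f)))))


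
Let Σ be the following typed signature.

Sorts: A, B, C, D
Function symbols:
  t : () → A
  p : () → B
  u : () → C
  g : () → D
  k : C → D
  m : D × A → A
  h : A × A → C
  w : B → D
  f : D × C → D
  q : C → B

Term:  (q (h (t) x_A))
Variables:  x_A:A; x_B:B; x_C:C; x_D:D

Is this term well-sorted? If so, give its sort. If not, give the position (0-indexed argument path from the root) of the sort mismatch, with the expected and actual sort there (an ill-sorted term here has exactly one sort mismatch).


well-sorted; sort = B

    (t) : A
    x_A : A
  (h (t) x_A) : C
(q (h (t) x_A)) : B


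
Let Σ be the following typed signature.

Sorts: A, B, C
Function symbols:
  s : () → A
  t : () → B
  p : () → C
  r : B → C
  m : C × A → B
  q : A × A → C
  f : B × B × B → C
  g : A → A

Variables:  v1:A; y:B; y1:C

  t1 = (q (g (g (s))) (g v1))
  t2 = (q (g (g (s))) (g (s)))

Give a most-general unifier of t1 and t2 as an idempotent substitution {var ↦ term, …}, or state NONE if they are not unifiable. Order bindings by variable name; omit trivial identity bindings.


{v1 ↦ (s)}


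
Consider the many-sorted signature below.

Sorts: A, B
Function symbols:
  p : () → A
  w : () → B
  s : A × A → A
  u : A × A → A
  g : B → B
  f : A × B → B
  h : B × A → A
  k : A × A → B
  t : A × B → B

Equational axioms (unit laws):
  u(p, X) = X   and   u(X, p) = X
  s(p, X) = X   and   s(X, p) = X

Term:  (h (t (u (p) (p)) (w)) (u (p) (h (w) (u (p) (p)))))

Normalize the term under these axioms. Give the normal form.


1. (h (t (u (p) (p)) (w)) (u (p) (h (w) (u (p) (p)))))  →  (h (t (p) (w)) (u (p) (h (w) (u (p) (p)))))
2. (h (t (p) (w)) (u (p) (h (w) (u (p) (p)))))  →  (h (t (p) (w)) (h (w) (u (p) (p))))
3. (h (t (p) (w)) (h (w) (u (p) (p))))  →  (h (t (p) (w)) (h (w) (p)))

normal form = (h (t (p) (w)) (h (w) (p)))


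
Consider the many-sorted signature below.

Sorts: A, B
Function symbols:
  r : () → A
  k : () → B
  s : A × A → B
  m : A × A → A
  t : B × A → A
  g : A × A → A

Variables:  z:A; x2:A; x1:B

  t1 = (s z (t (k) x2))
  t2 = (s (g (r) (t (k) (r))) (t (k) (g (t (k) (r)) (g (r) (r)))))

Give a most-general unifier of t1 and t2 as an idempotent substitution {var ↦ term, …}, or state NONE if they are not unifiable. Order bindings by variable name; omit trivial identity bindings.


{x2 ↦ (g (t (k) (r)) (g (r) (r))), z ↦ (g (r) (t (k) (r)))}


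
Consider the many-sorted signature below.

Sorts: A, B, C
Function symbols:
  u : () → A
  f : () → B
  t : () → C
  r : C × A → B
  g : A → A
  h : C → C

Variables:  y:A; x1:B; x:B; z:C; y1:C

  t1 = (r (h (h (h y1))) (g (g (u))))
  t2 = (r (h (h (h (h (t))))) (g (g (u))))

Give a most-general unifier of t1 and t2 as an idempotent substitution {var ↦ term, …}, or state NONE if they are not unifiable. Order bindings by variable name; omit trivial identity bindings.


{y1 ↦ (h (t))}


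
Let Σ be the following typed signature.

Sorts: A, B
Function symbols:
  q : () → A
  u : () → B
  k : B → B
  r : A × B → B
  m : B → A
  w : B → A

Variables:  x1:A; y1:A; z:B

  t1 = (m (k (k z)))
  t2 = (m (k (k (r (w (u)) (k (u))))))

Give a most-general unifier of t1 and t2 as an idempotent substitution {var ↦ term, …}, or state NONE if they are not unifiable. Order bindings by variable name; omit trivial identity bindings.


{z ↦ (r (w (u)) (k (u)))}


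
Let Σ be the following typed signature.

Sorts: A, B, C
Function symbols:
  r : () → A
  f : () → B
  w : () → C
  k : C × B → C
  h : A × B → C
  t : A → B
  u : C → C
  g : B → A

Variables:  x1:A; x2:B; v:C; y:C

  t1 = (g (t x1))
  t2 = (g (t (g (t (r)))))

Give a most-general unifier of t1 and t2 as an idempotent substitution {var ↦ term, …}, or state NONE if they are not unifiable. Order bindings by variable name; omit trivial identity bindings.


{x1 ↦ (g (t (r)))}


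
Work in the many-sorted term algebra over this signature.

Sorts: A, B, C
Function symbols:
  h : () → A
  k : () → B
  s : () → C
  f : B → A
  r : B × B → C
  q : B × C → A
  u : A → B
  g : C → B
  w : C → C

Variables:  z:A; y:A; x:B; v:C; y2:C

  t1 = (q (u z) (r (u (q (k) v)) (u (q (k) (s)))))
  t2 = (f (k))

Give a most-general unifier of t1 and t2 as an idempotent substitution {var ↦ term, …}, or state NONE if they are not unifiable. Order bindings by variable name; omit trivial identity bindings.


NONE (not unifiable)

head clash or occurs-check failure — not unifiable


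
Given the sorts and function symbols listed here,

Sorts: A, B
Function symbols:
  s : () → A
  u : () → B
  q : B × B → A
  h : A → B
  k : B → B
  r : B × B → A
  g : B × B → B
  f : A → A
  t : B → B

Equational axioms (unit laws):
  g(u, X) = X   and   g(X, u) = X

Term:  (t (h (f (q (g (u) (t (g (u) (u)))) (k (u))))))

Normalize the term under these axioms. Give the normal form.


normal form = (t (h (f (q (t (u)) (k (u))))))

1. (t (h (f (q (g (u) (t (g (u) (u)))) (k (u))))))  →  (t (h (f (q (t (g (u) (u))) (k (u))))))
2. (t (h (f (q (t (g (u) (u))) (k (u))))))  →  (t (h (f (q (t (u)) (k (u))))))


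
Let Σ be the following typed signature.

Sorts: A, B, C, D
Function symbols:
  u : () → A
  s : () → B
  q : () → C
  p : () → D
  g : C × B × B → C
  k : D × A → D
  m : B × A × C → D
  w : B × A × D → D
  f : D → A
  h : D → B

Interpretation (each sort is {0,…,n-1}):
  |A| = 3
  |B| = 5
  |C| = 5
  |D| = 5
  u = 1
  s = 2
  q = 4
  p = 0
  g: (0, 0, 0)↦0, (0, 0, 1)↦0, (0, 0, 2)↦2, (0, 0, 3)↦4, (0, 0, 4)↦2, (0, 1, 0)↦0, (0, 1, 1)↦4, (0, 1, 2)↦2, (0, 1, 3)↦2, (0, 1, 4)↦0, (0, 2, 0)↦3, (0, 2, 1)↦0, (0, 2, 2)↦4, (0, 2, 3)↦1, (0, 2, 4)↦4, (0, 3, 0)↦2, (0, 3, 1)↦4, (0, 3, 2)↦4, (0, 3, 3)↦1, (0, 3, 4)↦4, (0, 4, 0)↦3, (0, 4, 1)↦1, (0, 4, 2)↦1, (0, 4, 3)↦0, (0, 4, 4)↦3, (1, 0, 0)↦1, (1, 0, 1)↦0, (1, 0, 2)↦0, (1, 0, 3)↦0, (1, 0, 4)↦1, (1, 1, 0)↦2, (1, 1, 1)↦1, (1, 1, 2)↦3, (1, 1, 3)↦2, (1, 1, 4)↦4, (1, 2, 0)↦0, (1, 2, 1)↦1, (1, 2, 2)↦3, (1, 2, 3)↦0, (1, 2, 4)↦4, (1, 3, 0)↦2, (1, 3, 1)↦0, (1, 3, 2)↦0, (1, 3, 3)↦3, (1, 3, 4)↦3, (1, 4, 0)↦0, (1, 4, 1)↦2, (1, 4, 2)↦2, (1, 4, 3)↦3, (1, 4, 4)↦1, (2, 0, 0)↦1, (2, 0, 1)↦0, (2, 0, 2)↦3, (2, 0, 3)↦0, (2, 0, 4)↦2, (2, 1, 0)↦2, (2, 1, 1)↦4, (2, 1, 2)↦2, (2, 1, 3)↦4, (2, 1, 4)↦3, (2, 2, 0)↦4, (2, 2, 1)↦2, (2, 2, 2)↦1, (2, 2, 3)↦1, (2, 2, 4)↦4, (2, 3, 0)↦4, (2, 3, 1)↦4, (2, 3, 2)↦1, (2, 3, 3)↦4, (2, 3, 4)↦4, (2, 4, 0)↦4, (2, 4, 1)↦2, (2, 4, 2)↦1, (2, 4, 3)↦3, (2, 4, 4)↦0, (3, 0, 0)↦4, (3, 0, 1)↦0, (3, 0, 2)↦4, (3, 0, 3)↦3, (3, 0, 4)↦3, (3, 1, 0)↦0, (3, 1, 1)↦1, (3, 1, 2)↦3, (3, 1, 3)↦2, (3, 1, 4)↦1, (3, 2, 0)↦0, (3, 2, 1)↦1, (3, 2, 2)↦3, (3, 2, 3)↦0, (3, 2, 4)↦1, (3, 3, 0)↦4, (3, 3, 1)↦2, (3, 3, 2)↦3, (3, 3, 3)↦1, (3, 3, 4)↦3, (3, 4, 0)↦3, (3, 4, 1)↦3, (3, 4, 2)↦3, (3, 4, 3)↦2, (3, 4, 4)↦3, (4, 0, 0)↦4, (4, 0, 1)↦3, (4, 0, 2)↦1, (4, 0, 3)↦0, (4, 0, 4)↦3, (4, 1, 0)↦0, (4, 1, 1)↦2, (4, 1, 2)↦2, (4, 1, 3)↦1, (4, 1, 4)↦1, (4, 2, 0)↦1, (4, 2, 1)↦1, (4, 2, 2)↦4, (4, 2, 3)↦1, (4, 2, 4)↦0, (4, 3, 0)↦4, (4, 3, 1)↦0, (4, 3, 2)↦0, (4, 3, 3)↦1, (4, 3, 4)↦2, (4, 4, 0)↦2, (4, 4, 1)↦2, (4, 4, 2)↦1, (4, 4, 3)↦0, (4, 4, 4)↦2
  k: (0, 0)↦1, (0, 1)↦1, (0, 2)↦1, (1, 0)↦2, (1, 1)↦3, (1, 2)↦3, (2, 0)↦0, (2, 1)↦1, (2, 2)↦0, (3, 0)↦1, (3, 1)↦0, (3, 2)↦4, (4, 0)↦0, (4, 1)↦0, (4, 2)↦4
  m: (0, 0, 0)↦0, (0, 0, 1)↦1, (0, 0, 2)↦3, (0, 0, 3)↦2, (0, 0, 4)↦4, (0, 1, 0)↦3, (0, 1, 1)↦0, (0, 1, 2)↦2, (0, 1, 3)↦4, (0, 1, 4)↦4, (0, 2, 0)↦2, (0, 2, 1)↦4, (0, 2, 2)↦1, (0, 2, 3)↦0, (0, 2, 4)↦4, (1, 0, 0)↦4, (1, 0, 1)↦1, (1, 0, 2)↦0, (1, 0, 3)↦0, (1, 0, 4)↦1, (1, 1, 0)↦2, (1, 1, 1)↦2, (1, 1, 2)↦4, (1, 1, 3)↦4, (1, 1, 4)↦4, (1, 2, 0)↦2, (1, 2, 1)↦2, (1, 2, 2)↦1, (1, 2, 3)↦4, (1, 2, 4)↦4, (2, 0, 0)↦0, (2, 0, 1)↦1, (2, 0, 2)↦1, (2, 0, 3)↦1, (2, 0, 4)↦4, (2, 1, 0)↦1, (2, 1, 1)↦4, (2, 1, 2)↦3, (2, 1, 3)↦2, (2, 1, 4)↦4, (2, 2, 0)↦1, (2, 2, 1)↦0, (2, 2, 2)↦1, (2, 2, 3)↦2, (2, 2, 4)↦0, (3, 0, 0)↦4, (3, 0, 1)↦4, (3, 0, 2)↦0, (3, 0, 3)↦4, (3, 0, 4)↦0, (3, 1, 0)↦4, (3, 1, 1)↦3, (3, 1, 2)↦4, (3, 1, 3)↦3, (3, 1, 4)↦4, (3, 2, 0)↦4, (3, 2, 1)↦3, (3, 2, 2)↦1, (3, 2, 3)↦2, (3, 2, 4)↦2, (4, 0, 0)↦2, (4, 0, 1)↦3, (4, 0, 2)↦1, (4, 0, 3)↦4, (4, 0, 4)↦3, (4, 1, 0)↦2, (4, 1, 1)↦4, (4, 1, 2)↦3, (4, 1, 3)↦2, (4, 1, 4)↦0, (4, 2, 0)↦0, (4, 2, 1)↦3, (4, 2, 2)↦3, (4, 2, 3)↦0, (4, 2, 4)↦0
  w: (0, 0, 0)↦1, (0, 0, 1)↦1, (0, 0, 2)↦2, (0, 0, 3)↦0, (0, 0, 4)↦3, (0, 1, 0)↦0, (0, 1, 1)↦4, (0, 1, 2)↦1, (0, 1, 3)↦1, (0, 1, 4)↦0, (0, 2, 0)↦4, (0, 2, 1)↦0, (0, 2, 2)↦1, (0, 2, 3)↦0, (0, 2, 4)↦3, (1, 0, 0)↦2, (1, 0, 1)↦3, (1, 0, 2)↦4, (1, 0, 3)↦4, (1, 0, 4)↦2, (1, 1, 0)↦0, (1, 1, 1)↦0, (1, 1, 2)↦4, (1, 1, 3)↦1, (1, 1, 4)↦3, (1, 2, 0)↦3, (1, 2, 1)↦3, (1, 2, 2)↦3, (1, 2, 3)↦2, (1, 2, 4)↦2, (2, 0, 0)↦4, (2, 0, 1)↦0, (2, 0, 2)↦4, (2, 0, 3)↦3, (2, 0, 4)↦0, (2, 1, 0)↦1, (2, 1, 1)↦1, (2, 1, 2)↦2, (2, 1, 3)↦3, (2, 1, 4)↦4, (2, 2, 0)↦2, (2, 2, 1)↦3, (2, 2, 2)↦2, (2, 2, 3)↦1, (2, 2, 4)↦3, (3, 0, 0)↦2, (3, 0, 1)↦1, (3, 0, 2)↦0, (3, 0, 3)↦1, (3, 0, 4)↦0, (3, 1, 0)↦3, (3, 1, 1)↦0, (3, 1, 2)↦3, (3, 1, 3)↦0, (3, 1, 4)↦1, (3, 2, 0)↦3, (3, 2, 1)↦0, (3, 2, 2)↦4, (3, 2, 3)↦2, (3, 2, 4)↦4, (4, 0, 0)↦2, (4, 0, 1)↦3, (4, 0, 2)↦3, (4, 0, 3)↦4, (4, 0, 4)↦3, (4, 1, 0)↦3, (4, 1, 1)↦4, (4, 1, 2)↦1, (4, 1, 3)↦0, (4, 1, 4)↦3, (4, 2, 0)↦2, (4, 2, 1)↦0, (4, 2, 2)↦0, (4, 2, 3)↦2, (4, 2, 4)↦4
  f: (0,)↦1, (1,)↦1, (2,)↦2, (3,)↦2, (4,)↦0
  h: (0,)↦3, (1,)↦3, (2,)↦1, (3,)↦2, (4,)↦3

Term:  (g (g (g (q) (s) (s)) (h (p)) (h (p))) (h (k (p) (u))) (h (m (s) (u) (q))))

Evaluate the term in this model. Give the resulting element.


  q = 4
  s = 2
  s = 2
  (g (q) (s) (s)) = g(4, 2, 2) = 4
  p = 0
  (h (p)) = h(0,) = 3
  p = 0
  (h (p)) = h(0,) = 3
  (g (g (q) (s) (s)) (h (p)) (h (p))) = g(4, 3, 3) = 1
  p = 0
  u = 1
  (k (p) (u)) = k(0, 1) = 1
  (h (k (p) (u))) = h(1,) = 3
  s = 2
  u = 1
  q = 4
  (m (s) (u) (q)) = m(2, 1, 4) = 4
  (h (m (s) (u) (q))) = h(4,) = 3
  (g (g (g (q) (s) (s)) (h (p)) (h (p))) (h (k (p) (u))) (h (m (s) (u) (q)))) = g(1, 3, 3) = 3

value = 3


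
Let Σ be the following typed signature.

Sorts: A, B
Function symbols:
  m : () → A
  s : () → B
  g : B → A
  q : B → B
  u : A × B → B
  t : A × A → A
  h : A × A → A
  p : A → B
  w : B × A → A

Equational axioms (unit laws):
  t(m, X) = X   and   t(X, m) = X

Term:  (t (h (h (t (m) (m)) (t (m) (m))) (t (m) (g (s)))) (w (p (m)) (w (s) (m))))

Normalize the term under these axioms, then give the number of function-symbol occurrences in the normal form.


size = 13

1. (t (h (h (t (m) (m)) (t (m) (m))) (t (m) (g (s)))) (w (p (m)) (w (s) (m))))  →  (t (h (h (m) (t (m) (m))) (t (m) (g (s)))) (w (p (m)) (w (s) (m))))
2. (t (h (h (m) (t (m) (m))) (t (m) (g (s)))) (w (p (m)) (w (s) (m))))  →  (t (h (h (m) (m)) (t (m) (g (s)))) (w (p (m)) (w (s) (m))))
3. (t (h (h (m) (m)) (t (m) (g (s)))) (w (p (m)) (w (s) (m))))  →  (t (h (h (m) (m)) (g (s))) (w (p (m)) (w (s) (m))))
normal form: (t (h (h (m) (m)) (g (s))) (w (p (m)) (w (s) (m))))


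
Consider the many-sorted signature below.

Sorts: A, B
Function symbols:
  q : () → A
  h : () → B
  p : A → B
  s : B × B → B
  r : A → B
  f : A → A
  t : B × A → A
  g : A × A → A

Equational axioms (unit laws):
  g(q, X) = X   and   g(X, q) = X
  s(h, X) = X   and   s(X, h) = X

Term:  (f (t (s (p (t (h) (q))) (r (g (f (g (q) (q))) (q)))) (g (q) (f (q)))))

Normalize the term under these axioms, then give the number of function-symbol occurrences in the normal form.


1. (f (t (s (p (t (h) (q))) (r (g (f (g (q) (q))) (q)))) (g (q) (f (q)))))  →  (f (t (s (p (t (h) (q))) (r (f (g (q) (q))))) (g (q) (f (q)))))
2. (f (t (s (p (t (h) (q))) (r (f (g (q) (q))))) (g (q) (f (q)))))  →  (f (t (s (p (t (h) (q))) (r (f (q)))) (g (q) (f (q)))))
3. (f (t (s (p (t (h) (q))) (r (f (q)))) (g (q) (f (q)))))  →  (f (t (s (p (t (h) (q))) (r (f (q)))) (f (q))))
normal form: (f (t (s (p (t (h) (q))) (r (f (q)))) (f (q))))

size = 12


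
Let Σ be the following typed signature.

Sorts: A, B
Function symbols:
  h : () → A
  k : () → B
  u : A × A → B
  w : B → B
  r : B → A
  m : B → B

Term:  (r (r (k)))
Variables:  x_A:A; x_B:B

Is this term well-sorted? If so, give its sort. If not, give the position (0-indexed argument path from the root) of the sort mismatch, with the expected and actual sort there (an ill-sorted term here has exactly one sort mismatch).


ill-sorted at position [0]: expected B, got A

    (k) : B
  (r (k)) : A
(r (r (k))) : ✗ arg 0 at [0] has sort A, expected B


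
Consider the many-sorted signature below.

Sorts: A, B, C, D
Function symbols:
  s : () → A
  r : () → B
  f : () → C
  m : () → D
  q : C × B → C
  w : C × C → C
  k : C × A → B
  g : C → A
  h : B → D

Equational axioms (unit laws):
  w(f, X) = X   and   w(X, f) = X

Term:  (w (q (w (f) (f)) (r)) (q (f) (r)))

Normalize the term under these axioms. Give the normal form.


1. (w (q (w (f) (f)) (r)) (q (f) (r)))  →  (w (q (f) (r)) (q (f) (r)))

normal form = (w (q (f) (r)) (q (f) (r)))


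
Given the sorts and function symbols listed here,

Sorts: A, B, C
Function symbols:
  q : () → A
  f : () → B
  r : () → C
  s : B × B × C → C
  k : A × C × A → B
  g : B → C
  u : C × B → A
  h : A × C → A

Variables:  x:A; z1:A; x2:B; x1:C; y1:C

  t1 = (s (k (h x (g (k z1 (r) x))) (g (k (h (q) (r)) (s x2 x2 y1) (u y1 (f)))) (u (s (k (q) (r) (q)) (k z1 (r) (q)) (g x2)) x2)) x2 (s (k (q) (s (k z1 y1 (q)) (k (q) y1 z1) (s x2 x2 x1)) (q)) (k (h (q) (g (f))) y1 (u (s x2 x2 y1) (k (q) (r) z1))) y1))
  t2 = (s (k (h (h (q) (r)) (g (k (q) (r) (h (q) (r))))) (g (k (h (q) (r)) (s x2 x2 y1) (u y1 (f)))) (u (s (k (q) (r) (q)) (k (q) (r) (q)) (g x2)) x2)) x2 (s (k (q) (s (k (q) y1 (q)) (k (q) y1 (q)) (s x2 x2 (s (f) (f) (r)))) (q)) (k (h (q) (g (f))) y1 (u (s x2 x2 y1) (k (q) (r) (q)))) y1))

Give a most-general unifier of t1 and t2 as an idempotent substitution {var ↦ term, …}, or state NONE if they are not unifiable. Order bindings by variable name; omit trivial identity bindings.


{x ↦ (h (q) (r)), x1 ↦ (s (f) (f) (r)), z1 ↦ (q)}


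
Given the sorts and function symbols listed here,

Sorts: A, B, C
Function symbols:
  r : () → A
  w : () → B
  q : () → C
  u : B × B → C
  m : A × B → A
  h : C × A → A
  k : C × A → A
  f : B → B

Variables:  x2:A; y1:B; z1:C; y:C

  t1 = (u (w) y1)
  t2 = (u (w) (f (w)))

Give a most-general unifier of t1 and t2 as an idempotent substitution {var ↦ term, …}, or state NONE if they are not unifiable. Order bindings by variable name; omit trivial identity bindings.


{y1 ↦ (f (w))}


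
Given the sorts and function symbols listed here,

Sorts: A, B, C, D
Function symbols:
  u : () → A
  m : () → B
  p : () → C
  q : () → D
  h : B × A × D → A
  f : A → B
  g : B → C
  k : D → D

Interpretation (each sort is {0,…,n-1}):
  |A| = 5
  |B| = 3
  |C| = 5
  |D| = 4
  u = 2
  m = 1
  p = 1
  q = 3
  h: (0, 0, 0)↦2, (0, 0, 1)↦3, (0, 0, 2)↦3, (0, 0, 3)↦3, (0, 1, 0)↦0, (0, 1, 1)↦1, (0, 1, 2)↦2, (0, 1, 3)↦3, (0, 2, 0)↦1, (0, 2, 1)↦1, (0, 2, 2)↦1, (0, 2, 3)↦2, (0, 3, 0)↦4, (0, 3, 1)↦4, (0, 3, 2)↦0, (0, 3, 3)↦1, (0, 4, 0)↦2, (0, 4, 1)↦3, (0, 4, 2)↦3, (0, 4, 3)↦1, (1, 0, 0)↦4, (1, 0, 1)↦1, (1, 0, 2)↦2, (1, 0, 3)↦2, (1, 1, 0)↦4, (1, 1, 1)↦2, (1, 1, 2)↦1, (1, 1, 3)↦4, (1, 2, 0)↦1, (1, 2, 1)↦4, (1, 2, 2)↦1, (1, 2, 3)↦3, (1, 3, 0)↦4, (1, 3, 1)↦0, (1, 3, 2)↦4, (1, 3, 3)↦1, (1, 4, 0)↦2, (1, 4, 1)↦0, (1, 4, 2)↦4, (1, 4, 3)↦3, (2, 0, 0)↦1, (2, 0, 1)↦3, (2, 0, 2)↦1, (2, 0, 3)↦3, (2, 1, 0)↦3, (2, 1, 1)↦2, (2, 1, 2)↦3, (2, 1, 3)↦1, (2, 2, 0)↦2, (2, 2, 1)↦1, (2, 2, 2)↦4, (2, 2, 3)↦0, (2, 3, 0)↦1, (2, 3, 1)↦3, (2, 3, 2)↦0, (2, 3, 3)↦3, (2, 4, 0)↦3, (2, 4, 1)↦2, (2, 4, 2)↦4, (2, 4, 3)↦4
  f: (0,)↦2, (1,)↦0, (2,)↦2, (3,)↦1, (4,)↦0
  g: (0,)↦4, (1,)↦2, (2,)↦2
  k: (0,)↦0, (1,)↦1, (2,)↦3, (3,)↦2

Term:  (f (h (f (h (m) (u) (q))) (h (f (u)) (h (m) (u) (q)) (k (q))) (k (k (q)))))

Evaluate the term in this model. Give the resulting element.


  m = 1
  u = 2
  q = 3
  (h (m) (u) (q)) = h(1, 2, 3) = 3
  (f (h (m) (u) (q))) = f(3,) = 1
  u = 2
  (f (u)) = f(2,) = 2
  m = 1
  u = 2
  q = 3
  (h (m) (u) (q)) = h(1, 2, 3) = 3
  q = 3
  (k (q)) = k(3,) = 2
  (h (f (u)) (h (m) (u) (q)) (k (q))) = h(2, 3, 2) = 0
  q = 3
  (k (q)) = k(3,) = 2
  (k (k (q))) = k(2,) = 3
  (h (f (h (m) (u) (q))) (h (f (u)) (h (m) (u) (q)) (k (q))) (k (k (q)))) = h(1, 0, 3) = 2
  (f (h (f (h (m) (u) (q))) (h (f (u)) (h (m) (u) (q)) (k (q))) (k (k (q))))) = f(2,) = 2

value = 2


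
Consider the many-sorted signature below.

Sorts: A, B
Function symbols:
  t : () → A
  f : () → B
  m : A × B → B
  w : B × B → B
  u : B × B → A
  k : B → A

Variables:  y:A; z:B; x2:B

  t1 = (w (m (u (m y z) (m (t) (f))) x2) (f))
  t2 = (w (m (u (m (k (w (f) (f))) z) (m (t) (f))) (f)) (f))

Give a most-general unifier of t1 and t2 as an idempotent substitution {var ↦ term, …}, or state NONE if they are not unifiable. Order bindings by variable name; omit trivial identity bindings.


{x2 ↦ (f), y ↦ (k (w (f) (f)))}


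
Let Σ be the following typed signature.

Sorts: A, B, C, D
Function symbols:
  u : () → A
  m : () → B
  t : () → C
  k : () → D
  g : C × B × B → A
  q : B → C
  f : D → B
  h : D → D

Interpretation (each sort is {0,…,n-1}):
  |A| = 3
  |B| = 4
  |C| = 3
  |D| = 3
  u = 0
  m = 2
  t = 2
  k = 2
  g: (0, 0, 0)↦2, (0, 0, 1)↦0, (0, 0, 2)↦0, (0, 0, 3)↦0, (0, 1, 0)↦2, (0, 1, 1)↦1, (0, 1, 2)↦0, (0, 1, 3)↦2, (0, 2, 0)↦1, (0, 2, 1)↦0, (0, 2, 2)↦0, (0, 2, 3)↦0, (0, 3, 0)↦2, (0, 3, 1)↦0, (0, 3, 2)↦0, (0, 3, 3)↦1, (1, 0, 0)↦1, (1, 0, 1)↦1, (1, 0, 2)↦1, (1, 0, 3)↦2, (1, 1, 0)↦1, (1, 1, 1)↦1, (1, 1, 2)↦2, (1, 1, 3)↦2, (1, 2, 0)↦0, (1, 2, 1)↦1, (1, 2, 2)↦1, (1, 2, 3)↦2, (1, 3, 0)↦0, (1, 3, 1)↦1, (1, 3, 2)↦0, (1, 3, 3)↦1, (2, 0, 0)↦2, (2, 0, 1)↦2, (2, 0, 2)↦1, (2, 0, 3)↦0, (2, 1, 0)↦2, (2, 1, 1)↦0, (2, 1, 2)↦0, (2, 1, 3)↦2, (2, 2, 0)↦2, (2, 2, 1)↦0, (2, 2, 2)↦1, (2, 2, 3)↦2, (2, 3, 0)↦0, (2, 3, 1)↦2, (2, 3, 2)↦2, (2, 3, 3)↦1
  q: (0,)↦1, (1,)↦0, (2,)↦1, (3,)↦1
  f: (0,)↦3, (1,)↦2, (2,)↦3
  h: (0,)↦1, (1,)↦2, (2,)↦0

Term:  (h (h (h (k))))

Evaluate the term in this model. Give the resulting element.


  k = 2
  (h (k)) = h(2,) = 0
  (h (h (k))) = h(0,) = 1
  (h (h (h (k)))) = h(1,) = 2

value = 2


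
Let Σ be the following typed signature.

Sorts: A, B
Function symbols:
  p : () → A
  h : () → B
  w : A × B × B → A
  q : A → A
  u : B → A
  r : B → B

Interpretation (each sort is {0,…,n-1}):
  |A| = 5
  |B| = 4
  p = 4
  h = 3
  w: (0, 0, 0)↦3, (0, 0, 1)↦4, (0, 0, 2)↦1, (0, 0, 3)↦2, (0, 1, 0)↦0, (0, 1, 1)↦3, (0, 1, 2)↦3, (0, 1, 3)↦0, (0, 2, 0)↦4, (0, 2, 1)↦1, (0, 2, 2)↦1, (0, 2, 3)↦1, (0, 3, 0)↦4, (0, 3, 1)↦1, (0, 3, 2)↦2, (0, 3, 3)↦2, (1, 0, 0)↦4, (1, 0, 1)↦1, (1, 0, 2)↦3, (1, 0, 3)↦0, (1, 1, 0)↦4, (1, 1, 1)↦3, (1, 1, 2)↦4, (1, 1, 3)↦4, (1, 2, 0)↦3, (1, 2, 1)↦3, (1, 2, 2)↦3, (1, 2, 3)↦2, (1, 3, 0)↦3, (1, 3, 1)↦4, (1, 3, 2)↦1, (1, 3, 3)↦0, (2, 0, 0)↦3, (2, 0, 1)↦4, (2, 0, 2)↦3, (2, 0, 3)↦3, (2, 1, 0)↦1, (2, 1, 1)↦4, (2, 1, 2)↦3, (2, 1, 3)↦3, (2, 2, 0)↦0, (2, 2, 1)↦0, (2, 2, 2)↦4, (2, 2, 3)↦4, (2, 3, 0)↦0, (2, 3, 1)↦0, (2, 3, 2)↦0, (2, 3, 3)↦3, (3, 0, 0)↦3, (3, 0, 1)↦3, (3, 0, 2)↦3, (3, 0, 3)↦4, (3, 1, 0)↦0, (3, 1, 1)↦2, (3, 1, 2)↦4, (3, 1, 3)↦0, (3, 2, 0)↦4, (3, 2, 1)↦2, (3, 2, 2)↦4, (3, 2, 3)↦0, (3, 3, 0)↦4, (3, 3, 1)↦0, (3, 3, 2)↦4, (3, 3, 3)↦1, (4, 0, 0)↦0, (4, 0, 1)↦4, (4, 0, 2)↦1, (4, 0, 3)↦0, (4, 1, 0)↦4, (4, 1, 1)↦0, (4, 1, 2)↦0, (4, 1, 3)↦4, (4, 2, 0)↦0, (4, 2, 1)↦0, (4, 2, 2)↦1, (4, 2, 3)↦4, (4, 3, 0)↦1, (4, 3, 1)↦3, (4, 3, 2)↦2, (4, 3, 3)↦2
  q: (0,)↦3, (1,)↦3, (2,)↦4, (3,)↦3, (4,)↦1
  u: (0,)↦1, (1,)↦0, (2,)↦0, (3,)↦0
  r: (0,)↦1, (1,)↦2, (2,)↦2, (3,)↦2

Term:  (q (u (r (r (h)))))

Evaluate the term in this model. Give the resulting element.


  h = 3
  (r (h)) = r(3,) = 2
  (r (r (h))) = r(2,) = 2
  (u (r (r (h)))) = u(2,) = 0
  (q (u (r (r (h))))) = q(0,) = 3

value = 3


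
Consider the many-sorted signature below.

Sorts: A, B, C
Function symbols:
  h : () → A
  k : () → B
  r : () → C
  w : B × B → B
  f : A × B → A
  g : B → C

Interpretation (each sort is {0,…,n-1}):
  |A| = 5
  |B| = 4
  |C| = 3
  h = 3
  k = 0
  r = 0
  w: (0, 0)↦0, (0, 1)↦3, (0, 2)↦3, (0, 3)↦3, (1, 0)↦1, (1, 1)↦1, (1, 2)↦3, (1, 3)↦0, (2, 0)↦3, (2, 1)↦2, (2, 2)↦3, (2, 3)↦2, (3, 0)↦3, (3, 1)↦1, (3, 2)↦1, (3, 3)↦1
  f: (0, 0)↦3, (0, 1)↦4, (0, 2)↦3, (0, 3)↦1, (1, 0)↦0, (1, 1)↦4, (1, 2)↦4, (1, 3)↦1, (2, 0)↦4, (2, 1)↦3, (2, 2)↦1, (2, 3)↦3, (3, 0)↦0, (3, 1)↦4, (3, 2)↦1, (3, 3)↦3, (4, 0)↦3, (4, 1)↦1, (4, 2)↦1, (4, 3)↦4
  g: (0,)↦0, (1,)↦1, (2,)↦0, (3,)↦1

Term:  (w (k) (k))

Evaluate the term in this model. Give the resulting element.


  k = 0
  k = 0
  (w (k) (k)) = w(0, 0) = 0

value = 0


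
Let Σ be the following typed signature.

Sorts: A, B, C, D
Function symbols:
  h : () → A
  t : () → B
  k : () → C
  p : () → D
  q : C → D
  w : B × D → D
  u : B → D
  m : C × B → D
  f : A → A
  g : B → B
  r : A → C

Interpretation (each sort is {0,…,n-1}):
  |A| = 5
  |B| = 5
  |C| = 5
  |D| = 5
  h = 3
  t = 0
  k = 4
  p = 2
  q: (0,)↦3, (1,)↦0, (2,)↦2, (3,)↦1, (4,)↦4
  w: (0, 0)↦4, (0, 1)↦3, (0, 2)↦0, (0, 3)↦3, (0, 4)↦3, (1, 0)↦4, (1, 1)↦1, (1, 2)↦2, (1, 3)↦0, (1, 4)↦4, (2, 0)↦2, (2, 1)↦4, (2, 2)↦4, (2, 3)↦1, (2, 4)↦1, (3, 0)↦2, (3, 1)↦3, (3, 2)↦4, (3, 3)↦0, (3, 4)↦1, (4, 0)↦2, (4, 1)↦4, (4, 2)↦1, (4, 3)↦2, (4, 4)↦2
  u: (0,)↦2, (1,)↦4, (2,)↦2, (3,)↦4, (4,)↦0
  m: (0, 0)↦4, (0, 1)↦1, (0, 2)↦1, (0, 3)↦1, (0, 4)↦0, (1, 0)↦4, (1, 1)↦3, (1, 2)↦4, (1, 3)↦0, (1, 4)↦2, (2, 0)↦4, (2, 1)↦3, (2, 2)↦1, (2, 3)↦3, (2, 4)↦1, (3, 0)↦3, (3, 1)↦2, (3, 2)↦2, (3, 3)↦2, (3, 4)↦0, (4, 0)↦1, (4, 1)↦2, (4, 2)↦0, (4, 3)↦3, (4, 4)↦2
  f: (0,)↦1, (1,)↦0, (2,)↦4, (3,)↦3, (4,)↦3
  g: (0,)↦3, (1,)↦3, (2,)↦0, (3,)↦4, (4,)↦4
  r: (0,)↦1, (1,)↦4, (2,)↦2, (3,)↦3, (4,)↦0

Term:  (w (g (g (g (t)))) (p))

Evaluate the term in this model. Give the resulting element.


value = 1

  t = 0
  (g (t)) = g(0,) = 3
  (g (g (t))) = g(3,) = 4
  (g (g (g (t)))) = g(4,) = 4
  p = 2
  (w (g (g (g (t)))) (p)) = w(4, 2) = 1


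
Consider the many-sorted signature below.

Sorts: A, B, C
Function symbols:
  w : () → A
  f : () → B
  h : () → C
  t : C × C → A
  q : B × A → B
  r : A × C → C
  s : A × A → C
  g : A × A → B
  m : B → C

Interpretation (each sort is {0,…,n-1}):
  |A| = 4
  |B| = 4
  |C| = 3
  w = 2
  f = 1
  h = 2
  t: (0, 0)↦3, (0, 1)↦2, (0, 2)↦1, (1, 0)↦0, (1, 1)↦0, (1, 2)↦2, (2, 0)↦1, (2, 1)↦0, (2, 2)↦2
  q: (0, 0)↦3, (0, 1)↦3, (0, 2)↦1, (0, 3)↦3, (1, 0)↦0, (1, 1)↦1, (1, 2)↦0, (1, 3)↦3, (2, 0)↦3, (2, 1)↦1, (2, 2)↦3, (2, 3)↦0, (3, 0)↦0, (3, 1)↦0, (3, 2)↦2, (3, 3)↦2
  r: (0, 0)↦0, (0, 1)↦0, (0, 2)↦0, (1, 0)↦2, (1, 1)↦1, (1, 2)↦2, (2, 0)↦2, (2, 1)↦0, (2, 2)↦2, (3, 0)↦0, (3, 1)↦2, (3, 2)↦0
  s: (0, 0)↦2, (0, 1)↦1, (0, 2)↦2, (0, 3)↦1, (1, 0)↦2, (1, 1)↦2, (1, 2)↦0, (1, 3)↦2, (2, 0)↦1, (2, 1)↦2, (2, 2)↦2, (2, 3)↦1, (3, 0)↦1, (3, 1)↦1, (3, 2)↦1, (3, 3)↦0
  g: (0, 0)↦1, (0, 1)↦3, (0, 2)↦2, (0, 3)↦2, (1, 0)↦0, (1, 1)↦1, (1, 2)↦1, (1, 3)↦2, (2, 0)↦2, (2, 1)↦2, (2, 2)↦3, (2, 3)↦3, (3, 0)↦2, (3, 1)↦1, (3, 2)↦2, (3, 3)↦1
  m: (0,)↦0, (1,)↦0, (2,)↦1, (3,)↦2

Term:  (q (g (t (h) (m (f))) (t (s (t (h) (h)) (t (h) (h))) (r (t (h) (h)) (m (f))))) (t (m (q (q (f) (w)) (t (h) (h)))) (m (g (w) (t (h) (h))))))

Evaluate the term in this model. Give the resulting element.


  h = 2
  f = 1
  (m (f)) = m(1,) = 0
  (t (h) (m (f))) = t(2, 0) = 1
  h = 2
  h = 2
  (t (h) (h)) = t(2, 2) = 2
  h = 2
  h = 2
  (t (h) (h)) = t(2, 2) = 2
  (s (t (h) (h)) (t (h) (h))) = s(2, 2) = 2
  h = 2
  h = 2
  (t (h) (h)) = t(2, 2) = 2
  f = 1
  (m (f)) = m(1,) = 0
  (r (t (h) (h)) (m (f))) = r(2, 0) = 2
  (t (s (t (h) (h)) (t (h) (h))) (r (t (h) (h)) (m (f)))) = t(2, 2) = 2
  (g (t (h) (m (f))) (t (s (t (h) (h)) (t (h) (h))) (r (t (h) (h)) (m (f))))) = g(1, 2) = 1
  f = 1
  w = 2
  (q (f) (w)) = q(1, 2) = 0
  h = 2
  h = 2
  (t (h) (h)) = t(2, 2) = 2
  (q (q (f) (w)) (t (h) (h))) = q(0, 2) = 1
  (m (q (q (f) (w)) (t (h) (h)))) = m(1,) = 0
  w = 2
  h = 2
  h = 2
  (t (h) (h)) = t(2, 2) = 2
  (g (w) (t (h) (h))) = g(2, 2) = 3
  (m (g (w) (t (h) (h)))) = m(3,) = 2
  (t (m (q (q (f) (w)) (t (h) (h)))) (m (g (w) (t (h) (h))))) = t(0, 2) = 1
  (q (g (t (h) (m (f))) (t (s (t (h) (h)) (t (h) (h))) (r (t (h) (h)) (m (f))))) (t (m (q (q (f) (w)) (t (h) (h)))) (m (g (w) (t (h) (h)))))) = q(1, 1) = 1

value = 1


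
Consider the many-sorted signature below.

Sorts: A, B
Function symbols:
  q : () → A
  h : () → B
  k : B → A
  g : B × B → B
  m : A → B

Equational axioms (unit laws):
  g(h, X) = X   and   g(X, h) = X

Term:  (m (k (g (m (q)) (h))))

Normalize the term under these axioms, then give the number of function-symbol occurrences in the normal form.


size = 4

1. (m (k (g (m (q)) (h))))  →  (m (k (m (q))))
normal form: (m (k (m (q))))


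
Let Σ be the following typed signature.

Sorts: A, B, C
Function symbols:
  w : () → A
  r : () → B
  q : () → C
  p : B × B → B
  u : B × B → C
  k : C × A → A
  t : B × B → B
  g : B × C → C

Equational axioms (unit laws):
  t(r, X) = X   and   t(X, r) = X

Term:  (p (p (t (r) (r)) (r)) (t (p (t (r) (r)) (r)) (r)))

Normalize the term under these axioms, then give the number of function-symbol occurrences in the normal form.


1. (p (p (t (r) (r)) (r)) (t (p (t (r) (r)) (r)) (r)))  →  (p (p (r) (r)) (t (p (t (r) (r)) (r)) (r)))
2. (p (p (r) (r)) (t (p (t (r) (r)) (r)) (r)))  →  (p (p (r) (r)) (p (t (r) (r)) (r)))
3. (p (p (r) (r)) (p (t (r) (r)) (r)))  →  (p (p (r) (r)) (p (r) (r)))
normal form: (p (p (r) (r)) (p (r) (r)))

size = 7


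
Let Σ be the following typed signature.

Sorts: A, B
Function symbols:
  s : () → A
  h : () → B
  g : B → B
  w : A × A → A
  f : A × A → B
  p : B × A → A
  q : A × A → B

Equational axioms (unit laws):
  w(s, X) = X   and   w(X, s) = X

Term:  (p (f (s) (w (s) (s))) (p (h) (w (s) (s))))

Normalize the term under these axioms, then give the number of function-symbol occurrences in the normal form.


1. (p (f (s) (w (s) (s))) (p (h) (w (s) (s))))  →  (p (f (s) (s)) (p (h) (w (s) (s))))
2. (p (f (s) (s)) (p (h) (w (s) (s))))  →  (p (f (s) (s)) (p (h) (s)))
normal form: (p (f (s) (s)) (p (h) (s)))

size = 7


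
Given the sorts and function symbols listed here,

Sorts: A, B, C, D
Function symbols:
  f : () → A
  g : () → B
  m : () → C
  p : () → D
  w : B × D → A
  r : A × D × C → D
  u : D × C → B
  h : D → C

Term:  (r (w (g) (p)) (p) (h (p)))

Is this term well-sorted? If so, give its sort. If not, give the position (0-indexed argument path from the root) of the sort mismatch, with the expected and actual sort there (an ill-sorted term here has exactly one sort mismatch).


well-sorted; sort = D

    (g) : B
    (p) : D
  (w (g) (p)) : A
  (p) : D
    (p) : D
  (h (p)) : C
(r (w (g) (p)) (p) (h (p))) : D


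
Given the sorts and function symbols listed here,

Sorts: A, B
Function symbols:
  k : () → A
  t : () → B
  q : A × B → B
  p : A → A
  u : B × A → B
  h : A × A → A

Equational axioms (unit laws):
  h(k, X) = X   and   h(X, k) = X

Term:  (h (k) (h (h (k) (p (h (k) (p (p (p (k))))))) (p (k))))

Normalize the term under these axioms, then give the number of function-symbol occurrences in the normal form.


1. (h (k) (h (h (k) (p (h (k) (p (p (p (k))))))) (p (k))))  →  (h (h (k) (p (h (k) (p (p (p (k))))))) (p (k)))
2. (h (h (k) (p (h (k) (p (p (p (k))))))) (p (k)))  →  (h (p (h (k) (p (p (p (k)))))) (p (k)))
3. (h (p (h (k) (p (p (p (k)))))) (p (k)))  →  (h (p (p (p (p (k))))) (p (k)))
normal form: (h (p (p (p (p (k))))) (p (k)))

size = 8


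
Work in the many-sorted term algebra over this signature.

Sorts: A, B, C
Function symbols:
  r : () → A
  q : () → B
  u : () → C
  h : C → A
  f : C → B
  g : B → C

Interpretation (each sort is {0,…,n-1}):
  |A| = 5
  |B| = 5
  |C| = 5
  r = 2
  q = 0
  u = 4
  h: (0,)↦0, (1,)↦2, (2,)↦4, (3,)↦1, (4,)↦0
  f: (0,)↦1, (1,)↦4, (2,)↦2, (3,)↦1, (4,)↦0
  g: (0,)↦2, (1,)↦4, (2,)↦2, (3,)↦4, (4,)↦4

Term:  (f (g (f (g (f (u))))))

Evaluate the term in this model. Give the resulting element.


value = 2

  u = 4
  (f (u)) = f(4,) = 0
  (g (f (u))) = g(0,) = 2
  (f (g (f (u)))) = f(2,) = 2
  (g (f (g (f (u))))) = g(2,) = 2
  (f (g (f (g (f (u)))))) = f(2,) = 2


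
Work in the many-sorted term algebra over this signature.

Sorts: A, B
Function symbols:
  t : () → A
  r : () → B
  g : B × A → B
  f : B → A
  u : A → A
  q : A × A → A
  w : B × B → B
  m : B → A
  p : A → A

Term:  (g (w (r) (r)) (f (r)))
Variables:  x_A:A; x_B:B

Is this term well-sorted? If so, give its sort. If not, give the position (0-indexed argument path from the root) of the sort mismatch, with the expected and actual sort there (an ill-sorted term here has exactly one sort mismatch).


well-sorted; sort = B

    (r) : B
    (r) : B
  (w (r) (r)) : B
    (r) : B
  (f (r)) : A
(g (w (r) (r)) (f (r))) : B


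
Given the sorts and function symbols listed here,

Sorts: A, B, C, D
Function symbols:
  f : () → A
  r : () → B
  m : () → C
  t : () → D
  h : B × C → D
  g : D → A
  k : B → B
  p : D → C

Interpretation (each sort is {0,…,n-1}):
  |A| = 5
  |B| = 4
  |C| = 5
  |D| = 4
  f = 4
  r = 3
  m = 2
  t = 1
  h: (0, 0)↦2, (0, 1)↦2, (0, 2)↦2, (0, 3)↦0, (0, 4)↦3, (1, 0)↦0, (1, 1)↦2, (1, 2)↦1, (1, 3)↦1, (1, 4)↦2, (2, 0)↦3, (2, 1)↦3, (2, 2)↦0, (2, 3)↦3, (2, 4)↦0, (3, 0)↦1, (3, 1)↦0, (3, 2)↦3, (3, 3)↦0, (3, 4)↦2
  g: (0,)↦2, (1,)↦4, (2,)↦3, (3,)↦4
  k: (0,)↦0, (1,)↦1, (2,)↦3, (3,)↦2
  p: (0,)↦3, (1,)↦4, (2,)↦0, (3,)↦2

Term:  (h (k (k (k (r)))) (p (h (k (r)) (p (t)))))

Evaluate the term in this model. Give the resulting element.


value = 3

  r = 3
  (k (r)) = k(3,) = 2
  (k (k (r))) = k(2,) = 3
  (k (k (k (r)))) = k(3,) = 2
  r = 3
  (k (r)) = k(3,) = 2
  t = 1
  (p (t)) = p(1,) = 4
  (h (k (r)) (p (t))) = h(2, 4) = 0
  (p (h (k (r)) (p (t)))) = p(0,) = 3
  (h (k (k (k (r)))) (p (h (k (r)) (p (t))))) = h(2, 3) = 3


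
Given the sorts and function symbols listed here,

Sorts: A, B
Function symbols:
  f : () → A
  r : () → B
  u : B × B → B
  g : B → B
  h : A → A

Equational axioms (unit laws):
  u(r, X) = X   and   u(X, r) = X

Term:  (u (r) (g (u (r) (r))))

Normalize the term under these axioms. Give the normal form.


1. (u (r) (g (u (r) (r))))  →  (g (u (r) (r)))
2. (g (u (r) (r)))  →  (g (r))

normal form = (g (r))


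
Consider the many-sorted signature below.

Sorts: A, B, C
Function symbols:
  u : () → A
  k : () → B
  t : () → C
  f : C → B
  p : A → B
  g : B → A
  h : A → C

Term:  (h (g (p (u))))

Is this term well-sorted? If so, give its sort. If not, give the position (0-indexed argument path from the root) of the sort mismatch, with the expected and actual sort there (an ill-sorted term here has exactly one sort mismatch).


      (u) : A
    (p (u)) : B
  (g (p (u))) : A
(h (g (p (u)))) : C

well-sorted; sort = C
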